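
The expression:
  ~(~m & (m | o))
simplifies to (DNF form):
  m | ~o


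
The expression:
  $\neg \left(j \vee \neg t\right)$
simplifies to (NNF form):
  $t \wedge \neg j$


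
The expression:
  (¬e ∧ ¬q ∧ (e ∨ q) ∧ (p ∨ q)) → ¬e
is always true.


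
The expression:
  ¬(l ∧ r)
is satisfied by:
  {l: False, r: False}
  {r: True, l: False}
  {l: True, r: False}


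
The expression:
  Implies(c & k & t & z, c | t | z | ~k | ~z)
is always true.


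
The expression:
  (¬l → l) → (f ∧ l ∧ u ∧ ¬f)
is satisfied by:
  {l: False}


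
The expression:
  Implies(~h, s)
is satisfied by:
  {s: True, h: True}
  {s: True, h: False}
  {h: True, s: False}


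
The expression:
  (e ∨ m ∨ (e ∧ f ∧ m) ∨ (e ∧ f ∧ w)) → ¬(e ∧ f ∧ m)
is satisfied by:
  {m: False, e: False, f: False}
  {f: True, m: False, e: False}
  {e: True, m: False, f: False}
  {f: True, e: True, m: False}
  {m: True, f: False, e: False}
  {f: True, m: True, e: False}
  {e: True, m: True, f: False}


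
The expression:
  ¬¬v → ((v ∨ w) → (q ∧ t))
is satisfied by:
  {t: True, q: True, v: False}
  {t: True, q: False, v: False}
  {q: True, t: False, v: False}
  {t: False, q: False, v: False}
  {t: True, v: True, q: True}


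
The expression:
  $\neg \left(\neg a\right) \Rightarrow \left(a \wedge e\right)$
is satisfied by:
  {e: True, a: False}
  {a: False, e: False}
  {a: True, e: True}


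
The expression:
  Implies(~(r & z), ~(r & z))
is always true.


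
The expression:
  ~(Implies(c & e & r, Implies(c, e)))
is never true.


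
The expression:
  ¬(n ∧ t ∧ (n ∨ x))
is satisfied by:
  {t: False, n: False}
  {n: True, t: False}
  {t: True, n: False}


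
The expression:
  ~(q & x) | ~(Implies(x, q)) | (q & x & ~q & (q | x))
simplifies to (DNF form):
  ~q | ~x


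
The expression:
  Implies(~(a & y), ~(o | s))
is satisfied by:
  {a: True, y: True, s: False, o: False}
  {a: True, y: False, s: False, o: False}
  {y: True, a: False, s: False, o: False}
  {a: False, y: False, s: False, o: False}
  {a: True, o: True, y: True, s: False}
  {a: True, s: True, y: True, o: False}
  {a: True, o: True, s: True, y: True}


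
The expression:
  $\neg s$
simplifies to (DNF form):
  $\neg s$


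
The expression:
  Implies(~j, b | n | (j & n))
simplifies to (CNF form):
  b | j | n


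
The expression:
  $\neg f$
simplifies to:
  $\neg f$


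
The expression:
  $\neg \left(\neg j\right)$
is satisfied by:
  {j: True}


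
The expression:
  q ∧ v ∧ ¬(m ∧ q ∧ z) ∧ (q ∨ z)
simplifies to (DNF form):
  (q ∧ v ∧ ¬m) ∨ (q ∧ v ∧ ¬z)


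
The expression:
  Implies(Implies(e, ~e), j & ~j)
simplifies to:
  e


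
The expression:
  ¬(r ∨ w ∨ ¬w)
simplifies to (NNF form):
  False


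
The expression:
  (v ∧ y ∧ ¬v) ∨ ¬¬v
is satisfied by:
  {v: True}


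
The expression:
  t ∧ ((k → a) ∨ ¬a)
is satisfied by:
  {t: True}


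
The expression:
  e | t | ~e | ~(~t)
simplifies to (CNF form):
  True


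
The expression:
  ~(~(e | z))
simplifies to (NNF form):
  e | z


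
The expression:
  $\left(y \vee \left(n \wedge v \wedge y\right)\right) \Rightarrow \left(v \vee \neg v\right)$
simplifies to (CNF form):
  $\text{True}$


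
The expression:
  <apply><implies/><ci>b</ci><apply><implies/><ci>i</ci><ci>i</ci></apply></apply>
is always true.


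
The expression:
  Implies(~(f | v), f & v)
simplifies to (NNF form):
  f | v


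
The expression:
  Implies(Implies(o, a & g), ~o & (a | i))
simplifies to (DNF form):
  (a & ~o) | (i & ~a) | (o & ~a) | (o & ~g)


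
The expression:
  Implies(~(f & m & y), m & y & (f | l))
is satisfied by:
  {l: True, f: True, m: True, y: True}
  {l: True, m: True, y: True, f: False}
  {f: True, m: True, y: True, l: False}


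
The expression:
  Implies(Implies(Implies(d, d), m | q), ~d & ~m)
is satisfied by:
  {q: False, m: False, d: False}
  {d: True, q: False, m: False}
  {q: True, d: False, m: False}


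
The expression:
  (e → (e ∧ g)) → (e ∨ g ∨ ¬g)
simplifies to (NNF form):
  True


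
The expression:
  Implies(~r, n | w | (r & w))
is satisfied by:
  {r: True, n: True, w: True}
  {r: True, n: True, w: False}
  {r: True, w: True, n: False}
  {r: True, w: False, n: False}
  {n: True, w: True, r: False}
  {n: True, w: False, r: False}
  {w: True, n: False, r: False}


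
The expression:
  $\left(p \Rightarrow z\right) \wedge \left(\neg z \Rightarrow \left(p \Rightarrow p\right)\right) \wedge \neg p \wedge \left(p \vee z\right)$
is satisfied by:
  {z: True, p: False}


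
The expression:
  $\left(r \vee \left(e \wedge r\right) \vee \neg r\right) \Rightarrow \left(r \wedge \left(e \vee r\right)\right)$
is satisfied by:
  {r: True}


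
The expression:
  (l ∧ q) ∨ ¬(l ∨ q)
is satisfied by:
  {l: False, q: False}
  {q: True, l: True}


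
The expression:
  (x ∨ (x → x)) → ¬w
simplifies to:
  ¬w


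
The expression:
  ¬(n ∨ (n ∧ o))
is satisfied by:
  {n: False}


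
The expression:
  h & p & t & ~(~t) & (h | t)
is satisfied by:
  {t: True, p: True, h: True}


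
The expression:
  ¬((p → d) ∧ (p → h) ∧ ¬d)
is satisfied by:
  {d: True, p: True}
  {d: True, p: False}
  {p: True, d: False}


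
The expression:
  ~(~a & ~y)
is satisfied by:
  {a: True, y: True}
  {a: True, y: False}
  {y: True, a: False}


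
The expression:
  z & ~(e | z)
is never true.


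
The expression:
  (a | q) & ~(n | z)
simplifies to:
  ~n & ~z & (a | q)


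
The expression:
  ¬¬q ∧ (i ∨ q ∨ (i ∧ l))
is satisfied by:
  {q: True}


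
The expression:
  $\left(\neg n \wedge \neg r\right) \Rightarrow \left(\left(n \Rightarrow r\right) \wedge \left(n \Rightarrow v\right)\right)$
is always true.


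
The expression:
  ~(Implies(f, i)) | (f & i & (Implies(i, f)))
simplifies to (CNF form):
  f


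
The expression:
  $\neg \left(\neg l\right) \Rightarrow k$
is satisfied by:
  {k: True, l: False}
  {l: False, k: False}
  {l: True, k: True}


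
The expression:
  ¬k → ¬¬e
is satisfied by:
  {k: True, e: True}
  {k: True, e: False}
  {e: True, k: False}


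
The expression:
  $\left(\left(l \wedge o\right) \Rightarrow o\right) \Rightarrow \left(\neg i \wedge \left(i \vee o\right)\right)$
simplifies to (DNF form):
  $o \wedge \neg i$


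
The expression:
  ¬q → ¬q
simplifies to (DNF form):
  True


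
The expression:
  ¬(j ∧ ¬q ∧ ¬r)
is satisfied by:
  {r: True, q: True, j: False}
  {r: True, q: False, j: False}
  {q: True, r: False, j: False}
  {r: False, q: False, j: False}
  {r: True, j: True, q: True}
  {r: True, j: True, q: False}
  {j: True, q: True, r: False}


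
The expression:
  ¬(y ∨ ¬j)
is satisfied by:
  {j: True, y: False}


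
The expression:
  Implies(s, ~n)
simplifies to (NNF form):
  ~n | ~s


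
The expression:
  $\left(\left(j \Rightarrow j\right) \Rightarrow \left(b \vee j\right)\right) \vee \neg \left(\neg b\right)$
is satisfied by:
  {b: True, j: True}
  {b: True, j: False}
  {j: True, b: False}


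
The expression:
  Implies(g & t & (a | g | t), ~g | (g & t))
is always true.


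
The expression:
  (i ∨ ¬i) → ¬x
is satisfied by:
  {x: False}


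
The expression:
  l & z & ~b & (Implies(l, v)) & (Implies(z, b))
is never true.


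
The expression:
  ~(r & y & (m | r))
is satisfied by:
  {y: False, r: False}
  {r: True, y: False}
  {y: True, r: False}


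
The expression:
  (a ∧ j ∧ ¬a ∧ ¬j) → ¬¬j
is always true.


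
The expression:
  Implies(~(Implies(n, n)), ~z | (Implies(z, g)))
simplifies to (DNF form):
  True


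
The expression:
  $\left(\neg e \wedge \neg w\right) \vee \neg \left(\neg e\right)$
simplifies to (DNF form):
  $e \vee \neg w$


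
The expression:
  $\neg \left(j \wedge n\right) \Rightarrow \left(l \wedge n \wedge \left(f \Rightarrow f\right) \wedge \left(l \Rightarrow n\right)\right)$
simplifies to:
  $n \wedge \left(j \vee l\right)$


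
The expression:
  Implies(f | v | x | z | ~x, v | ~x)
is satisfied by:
  {v: True, x: False}
  {x: False, v: False}
  {x: True, v: True}


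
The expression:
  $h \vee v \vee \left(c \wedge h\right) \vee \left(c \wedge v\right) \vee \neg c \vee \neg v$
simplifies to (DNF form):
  $\text{True}$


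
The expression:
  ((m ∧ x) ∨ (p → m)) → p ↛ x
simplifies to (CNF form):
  p ∧ (¬m ∨ ¬x)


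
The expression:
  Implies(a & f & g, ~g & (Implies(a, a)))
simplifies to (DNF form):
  ~a | ~f | ~g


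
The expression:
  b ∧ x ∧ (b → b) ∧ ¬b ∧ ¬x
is never true.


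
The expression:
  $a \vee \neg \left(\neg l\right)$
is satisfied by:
  {a: True, l: True}
  {a: True, l: False}
  {l: True, a: False}


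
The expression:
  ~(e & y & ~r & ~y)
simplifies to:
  True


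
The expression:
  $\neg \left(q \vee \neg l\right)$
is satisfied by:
  {l: True, q: False}


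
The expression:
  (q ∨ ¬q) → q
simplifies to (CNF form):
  q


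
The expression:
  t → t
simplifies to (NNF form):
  True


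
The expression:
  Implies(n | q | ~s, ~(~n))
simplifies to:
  n | (s & ~q)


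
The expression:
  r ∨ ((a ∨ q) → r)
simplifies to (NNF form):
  r ∨ (¬a ∧ ¬q)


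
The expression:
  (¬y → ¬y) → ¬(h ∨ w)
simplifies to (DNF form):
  ¬h ∧ ¬w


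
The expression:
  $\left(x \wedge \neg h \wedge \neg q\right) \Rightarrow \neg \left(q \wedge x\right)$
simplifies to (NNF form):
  $\text{True}$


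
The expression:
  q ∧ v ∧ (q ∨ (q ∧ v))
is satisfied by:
  {q: True, v: True}


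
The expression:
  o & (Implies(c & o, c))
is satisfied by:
  {o: True}


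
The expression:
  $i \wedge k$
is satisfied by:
  {i: True, k: True}


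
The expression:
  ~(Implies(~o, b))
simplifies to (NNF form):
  ~b & ~o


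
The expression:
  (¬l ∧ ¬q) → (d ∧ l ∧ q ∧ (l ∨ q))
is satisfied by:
  {q: True, l: True}
  {q: True, l: False}
  {l: True, q: False}


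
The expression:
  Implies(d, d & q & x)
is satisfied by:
  {x: True, q: True, d: False}
  {x: True, q: False, d: False}
  {q: True, x: False, d: False}
  {x: False, q: False, d: False}
  {x: True, d: True, q: True}


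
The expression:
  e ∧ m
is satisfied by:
  {m: True, e: True}


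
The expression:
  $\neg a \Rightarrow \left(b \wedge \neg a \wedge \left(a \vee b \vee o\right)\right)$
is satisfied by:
  {a: True, b: True}
  {a: True, b: False}
  {b: True, a: False}


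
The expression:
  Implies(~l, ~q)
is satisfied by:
  {l: True, q: False}
  {q: False, l: False}
  {q: True, l: True}


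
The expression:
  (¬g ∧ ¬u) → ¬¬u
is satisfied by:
  {g: True, u: True}
  {g: True, u: False}
  {u: True, g: False}


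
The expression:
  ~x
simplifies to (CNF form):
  ~x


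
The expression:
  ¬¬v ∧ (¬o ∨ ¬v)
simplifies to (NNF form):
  v ∧ ¬o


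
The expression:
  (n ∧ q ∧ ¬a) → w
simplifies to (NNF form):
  a ∨ w ∨ ¬n ∨ ¬q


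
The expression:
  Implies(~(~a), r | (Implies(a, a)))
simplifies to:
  True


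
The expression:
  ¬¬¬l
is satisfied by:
  {l: False}


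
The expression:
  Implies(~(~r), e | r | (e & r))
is always true.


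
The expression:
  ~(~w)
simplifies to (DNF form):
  w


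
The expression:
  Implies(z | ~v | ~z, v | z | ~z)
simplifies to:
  True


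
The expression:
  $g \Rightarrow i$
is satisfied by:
  {i: True, g: False}
  {g: False, i: False}
  {g: True, i: True}


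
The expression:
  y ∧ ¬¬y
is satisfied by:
  {y: True}


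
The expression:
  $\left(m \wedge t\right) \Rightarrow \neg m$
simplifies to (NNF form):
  $\neg m \vee \neg t$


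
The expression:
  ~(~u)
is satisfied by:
  {u: True}


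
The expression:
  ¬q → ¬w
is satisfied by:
  {q: True, w: False}
  {w: False, q: False}
  {w: True, q: True}


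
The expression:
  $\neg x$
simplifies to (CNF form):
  $\neg x$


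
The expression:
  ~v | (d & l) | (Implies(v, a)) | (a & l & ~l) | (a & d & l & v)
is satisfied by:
  {a: True, l: True, d: True, v: False}
  {a: True, l: True, d: False, v: False}
  {a: True, d: True, v: False, l: False}
  {a: True, d: False, v: False, l: False}
  {l: True, d: True, v: False, a: False}
  {l: True, d: False, v: False, a: False}
  {d: True, l: False, v: False, a: False}
  {d: False, l: False, v: False, a: False}
  {a: True, l: True, v: True, d: True}
  {a: True, l: True, v: True, d: False}
  {a: True, v: True, d: True, l: False}
  {a: True, v: True, d: False, l: False}
  {l: True, v: True, d: True, a: False}


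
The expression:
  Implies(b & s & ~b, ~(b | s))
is always true.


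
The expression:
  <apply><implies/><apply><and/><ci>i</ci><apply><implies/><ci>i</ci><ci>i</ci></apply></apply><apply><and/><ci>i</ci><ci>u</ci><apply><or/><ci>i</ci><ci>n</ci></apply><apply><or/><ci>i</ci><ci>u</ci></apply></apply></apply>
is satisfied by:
  {u: True, i: False}
  {i: False, u: False}
  {i: True, u: True}


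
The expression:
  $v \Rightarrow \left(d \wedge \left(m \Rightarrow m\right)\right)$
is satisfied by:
  {d: True, v: False}
  {v: False, d: False}
  {v: True, d: True}


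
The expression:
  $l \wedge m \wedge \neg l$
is never true.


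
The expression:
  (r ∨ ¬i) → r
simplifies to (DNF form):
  i ∨ r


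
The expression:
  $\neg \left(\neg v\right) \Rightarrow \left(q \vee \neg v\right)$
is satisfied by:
  {q: True, v: False}
  {v: False, q: False}
  {v: True, q: True}


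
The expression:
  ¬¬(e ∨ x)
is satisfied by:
  {x: True, e: True}
  {x: True, e: False}
  {e: True, x: False}


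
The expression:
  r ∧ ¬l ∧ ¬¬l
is never true.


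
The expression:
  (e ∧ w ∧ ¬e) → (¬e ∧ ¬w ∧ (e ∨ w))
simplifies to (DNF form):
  True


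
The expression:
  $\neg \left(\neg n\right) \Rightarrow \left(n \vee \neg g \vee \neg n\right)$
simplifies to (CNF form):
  $\text{True}$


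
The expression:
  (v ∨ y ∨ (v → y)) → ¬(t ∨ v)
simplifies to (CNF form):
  ¬t ∧ ¬v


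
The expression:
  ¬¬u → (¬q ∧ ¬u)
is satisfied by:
  {u: False}


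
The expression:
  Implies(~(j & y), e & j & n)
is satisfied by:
  {j: True, y: True, e: True, n: True}
  {j: True, y: True, e: True, n: False}
  {j: True, y: True, n: True, e: False}
  {j: True, y: True, n: False, e: False}
  {j: True, e: True, n: True, y: False}


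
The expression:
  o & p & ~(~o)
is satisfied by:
  {p: True, o: True}


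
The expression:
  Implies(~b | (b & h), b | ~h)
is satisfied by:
  {b: True, h: False}
  {h: False, b: False}
  {h: True, b: True}


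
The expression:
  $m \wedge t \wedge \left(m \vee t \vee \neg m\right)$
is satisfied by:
  {t: True, m: True}


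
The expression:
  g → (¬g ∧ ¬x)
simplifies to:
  ¬g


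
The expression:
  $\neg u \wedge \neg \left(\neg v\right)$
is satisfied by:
  {v: True, u: False}


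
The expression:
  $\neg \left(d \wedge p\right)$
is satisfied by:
  {p: False, d: False}
  {d: True, p: False}
  {p: True, d: False}


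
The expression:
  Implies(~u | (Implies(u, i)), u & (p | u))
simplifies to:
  u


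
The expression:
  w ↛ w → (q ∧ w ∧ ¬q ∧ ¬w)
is always true.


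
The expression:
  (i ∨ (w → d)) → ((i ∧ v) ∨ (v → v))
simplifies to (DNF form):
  True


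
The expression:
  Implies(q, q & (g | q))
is always true.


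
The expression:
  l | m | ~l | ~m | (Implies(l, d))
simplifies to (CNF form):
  True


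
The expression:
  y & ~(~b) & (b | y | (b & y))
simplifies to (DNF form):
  b & y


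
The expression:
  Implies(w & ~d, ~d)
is always true.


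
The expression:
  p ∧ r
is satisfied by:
  {r: True, p: True}


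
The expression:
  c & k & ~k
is never true.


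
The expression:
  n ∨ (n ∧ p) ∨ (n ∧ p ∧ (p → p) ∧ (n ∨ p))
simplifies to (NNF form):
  n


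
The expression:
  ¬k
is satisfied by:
  {k: False}


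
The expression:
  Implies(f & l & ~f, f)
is always true.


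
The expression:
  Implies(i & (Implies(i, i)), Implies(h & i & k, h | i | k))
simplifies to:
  True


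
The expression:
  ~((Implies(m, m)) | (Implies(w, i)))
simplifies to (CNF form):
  False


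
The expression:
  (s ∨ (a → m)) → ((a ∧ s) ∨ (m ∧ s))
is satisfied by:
  {s: True, a: True, m: False}
  {a: True, m: False, s: False}
  {s: True, m: True, a: True}
  {s: True, m: True, a: False}


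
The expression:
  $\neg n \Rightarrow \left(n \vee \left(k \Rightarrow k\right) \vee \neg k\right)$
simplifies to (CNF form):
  $\text{True}$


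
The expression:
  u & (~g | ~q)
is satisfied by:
  {u: True, g: False, q: False}
  {u: True, q: True, g: False}
  {u: True, g: True, q: False}


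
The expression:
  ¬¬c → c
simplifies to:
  True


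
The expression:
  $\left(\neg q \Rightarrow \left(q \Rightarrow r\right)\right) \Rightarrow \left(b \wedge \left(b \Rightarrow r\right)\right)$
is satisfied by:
  {r: True, b: True}


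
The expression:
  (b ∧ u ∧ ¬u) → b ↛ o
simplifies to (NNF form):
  True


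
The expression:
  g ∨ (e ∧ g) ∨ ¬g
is always true.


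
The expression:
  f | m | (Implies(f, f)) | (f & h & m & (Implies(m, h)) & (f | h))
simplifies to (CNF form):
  True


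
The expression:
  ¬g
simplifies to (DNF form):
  ¬g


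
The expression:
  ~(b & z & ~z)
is always true.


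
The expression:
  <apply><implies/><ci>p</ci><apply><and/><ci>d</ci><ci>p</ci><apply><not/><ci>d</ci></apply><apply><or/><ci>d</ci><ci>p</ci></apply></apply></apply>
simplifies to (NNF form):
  <apply><not/><ci>p</ci></apply>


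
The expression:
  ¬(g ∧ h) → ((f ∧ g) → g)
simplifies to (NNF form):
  True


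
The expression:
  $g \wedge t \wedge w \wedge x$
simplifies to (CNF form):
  $g \wedge t \wedge w \wedge x$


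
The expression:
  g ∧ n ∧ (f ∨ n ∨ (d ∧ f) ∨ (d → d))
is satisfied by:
  {g: True, n: True}


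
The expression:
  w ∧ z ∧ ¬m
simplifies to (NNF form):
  w ∧ z ∧ ¬m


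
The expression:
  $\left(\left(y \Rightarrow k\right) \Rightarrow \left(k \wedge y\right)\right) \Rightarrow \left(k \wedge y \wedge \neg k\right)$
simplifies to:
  $\neg y$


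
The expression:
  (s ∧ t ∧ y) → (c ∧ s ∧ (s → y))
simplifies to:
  c ∨ ¬s ∨ ¬t ∨ ¬y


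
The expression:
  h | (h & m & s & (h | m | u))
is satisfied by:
  {h: True}


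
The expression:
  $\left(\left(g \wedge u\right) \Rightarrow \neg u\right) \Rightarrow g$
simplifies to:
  $g$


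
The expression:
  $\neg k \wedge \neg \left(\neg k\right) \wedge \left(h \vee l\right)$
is never true.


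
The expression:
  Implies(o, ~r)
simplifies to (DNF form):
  ~o | ~r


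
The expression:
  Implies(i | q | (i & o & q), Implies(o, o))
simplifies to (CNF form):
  True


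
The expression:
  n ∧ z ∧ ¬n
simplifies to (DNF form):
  False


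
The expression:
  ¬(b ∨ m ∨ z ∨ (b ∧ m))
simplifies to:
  ¬b ∧ ¬m ∧ ¬z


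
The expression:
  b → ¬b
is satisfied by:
  {b: False}


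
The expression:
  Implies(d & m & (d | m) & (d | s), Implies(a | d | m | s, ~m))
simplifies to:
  ~d | ~m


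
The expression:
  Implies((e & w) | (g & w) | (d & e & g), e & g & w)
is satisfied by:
  {d: False, w: False, e: False, g: False}
  {d: True, w: False, e: False, g: False}
  {g: True, d: False, w: False, e: False}
  {g: True, d: True, w: False, e: False}
  {e: True, d: False, w: False, g: False}
  {e: True, d: True, w: False, g: False}
  {g: True, e: True, d: False, w: False}
  {w: True, d: False, g: False, e: False}
  {w: True, d: True, g: False, e: False}
  {g: True, w: True, e: True, d: False}
  {g: True, e: True, w: True, d: True}


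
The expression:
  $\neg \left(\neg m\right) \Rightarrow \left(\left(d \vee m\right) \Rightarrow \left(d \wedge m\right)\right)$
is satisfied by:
  {d: True, m: False}
  {m: False, d: False}
  {m: True, d: True}


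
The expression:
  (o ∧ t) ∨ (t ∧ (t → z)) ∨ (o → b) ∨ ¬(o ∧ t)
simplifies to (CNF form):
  True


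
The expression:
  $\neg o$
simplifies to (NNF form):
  $\neg o$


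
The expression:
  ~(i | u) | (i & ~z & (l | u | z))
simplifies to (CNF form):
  (i | ~u) & (~i | ~z) & (l | u | ~i)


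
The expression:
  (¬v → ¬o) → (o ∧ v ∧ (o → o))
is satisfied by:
  {o: True}


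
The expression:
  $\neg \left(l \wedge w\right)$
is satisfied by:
  {l: False, w: False}
  {w: True, l: False}
  {l: True, w: False}


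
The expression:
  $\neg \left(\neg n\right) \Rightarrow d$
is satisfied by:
  {d: True, n: False}
  {n: False, d: False}
  {n: True, d: True}


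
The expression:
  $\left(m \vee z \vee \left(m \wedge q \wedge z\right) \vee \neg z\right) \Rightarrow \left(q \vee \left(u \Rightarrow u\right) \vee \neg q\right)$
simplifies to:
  $\text{True}$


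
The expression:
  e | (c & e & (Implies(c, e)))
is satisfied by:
  {e: True}


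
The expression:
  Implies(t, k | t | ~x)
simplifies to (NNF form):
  True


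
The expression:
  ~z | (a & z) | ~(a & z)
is always true.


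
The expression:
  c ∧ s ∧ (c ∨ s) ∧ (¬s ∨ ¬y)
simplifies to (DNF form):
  c ∧ s ∧ ¬y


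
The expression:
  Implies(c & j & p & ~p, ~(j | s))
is always true.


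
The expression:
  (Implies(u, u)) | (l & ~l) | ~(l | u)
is always true.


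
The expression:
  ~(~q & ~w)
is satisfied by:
  {q: True, w: True}
  {q: True, w: False}
  {w: True, q: False}


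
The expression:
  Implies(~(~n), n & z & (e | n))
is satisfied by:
  {z: True, n: False}
  {n: False, z: False}
  {n: True, z: True}


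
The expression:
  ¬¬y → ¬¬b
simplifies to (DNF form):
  b ∨ ¬y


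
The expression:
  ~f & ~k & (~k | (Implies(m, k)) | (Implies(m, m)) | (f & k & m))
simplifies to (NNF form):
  ~f & ~k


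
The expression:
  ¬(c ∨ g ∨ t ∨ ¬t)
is never true.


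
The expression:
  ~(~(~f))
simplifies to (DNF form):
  ~f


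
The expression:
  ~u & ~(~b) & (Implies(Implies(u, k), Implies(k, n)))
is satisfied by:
  {n: True, b: True, u: False, k: False}
  {b: True, n: False, u: False, k: False}
  {n: True, k: True, b: True, u: False}


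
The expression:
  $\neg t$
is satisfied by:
  {t: False}


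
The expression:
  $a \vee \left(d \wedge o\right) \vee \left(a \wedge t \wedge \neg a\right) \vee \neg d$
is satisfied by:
  {a: True, o: True, d: False}
  {a: True, o: False, d: False}
  {o: True, a: False, d: False}
  {a: False, o: False, d: False}
  {a: True, d: True, o: True}
  {a: True, d: True, o: False}
  {d: True, o: True, a: False}


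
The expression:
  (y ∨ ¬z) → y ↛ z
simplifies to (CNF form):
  (y ∨ z) ∧ (y ∨ ¬y) ∧ (z ∨ ¬z) ∧ (¬y ∨ ¬z)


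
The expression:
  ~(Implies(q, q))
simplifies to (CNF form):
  False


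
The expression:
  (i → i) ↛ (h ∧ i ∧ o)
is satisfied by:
  {h: False, o: False, i: False}
  {i: True, h: False, o: False}
  {o: True, h: False, i: False}
  {i: True, o: True, h: False}
  {h: True, i: False, o: False}
  {i: True, h: True, o: False}
  {o: True, h: True, i: False}


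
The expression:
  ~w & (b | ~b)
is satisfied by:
  {w: False}


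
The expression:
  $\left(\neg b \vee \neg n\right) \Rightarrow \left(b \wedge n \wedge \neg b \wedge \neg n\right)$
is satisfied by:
  {b: True, n: True}


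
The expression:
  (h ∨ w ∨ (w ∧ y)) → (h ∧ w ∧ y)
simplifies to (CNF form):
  (h ∨ ¬w) ∧ (w ∨ ¬h) ∧ (y ∨ ¬w)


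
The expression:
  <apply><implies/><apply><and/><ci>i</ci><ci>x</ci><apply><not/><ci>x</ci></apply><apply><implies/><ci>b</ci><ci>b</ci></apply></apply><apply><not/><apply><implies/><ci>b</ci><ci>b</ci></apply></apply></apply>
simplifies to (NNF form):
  <true/>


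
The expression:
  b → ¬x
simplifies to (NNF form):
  ¬b ∨ ¬x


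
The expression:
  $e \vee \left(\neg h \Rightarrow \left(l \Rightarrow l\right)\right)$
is always true.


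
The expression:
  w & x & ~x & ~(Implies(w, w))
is never true.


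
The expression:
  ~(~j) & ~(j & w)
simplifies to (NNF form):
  j & ~w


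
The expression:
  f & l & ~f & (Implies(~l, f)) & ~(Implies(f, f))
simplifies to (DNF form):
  False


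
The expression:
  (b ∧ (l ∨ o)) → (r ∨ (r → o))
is always true.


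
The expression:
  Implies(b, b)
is always true.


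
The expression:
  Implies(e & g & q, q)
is always true.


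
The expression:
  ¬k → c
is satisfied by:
  {k: True, c: True}
  {k: True, c: False}
  {c: True, k: False}


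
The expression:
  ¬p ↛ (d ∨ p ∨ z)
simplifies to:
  ¬d ∧ ¬p ∧ ¬z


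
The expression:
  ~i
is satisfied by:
  {i: False}


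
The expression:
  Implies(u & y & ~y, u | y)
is always true.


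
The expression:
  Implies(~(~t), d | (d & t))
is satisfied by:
  {d: True, t: False}
  {t: False, d: False}
  {t: True, d: True}


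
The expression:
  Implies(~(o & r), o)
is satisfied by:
  {o: True}


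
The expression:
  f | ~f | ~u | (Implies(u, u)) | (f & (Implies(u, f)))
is always true.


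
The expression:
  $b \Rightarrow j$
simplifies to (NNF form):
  $j \vee \neg b$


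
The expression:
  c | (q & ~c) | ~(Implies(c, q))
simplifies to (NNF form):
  c | q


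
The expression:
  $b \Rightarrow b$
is always true.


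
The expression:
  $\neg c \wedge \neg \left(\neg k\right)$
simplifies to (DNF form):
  $k \wedge \neg c$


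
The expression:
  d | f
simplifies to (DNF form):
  d | f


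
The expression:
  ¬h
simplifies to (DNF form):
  ¬h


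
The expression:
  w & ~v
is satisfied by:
  {w: True, v: False}


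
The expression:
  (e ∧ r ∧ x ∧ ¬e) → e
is always true.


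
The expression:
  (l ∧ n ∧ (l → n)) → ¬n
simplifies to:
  ¬l ∨ ¬n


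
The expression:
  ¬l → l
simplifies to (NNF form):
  l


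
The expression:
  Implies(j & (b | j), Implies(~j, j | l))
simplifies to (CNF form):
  True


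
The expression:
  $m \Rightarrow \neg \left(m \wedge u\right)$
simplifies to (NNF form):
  $\neg m \vee \neg u$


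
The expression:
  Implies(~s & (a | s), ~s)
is always true.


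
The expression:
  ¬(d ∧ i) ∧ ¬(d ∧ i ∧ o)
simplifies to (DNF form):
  ¬d ∨ ¬i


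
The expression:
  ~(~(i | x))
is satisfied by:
  {i: True, x: True}
  {i: True, x: False}
  {x: True, i: False}


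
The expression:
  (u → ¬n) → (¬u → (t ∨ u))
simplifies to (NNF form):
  t ∨ u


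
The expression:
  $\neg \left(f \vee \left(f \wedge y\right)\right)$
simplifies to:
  $\neg f$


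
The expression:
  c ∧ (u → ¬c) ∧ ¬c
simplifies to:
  False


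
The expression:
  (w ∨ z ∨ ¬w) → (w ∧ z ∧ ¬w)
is never true.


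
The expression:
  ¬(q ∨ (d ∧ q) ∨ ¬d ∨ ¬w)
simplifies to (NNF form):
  d ∧ w ∧ ¬q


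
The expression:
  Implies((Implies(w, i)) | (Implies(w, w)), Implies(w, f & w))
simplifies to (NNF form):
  f | ~w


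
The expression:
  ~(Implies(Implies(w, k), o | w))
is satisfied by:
  {o: False, w: False}


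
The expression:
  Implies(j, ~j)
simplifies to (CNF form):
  ~j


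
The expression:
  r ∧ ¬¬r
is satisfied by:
  {r: True}


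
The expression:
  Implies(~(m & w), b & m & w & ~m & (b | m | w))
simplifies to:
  m & w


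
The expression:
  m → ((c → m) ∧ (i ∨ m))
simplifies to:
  True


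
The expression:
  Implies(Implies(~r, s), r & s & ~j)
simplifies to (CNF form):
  (r | ~s) & (s | ~r) & (~j | ~s)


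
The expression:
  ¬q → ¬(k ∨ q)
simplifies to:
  q ∨ ¬k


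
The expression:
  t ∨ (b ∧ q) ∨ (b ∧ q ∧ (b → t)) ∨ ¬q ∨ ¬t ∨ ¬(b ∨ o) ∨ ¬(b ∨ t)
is always true.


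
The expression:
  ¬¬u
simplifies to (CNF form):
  u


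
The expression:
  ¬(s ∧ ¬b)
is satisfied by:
  {b: True, s: False}
  {s: False, b: False}
  {s: True, b: True}


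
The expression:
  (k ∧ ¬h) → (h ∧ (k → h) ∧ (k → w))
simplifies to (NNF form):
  h ∨ ¬k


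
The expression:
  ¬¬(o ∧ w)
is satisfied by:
  {w: True, o: True}


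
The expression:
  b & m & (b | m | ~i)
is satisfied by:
  {m: True, b: True}


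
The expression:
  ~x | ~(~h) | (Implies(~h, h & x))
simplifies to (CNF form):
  h | ~x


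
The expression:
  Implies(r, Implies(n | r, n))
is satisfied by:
  {n: True, r: False}
  {r: False, n: False}
  {r: True, n: True}


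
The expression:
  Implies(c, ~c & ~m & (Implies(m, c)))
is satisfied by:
  {c: False}


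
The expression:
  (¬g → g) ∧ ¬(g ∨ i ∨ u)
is never true.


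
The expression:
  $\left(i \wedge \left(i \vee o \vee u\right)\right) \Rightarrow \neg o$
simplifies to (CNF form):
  $\neg i \vee \neg o$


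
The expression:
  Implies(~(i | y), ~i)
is always true.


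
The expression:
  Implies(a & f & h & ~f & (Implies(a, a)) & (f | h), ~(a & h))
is always true.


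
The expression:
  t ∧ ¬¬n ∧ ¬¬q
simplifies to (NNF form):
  n ∧ q ∧ t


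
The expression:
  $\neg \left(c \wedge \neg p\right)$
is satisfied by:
  {p: True, c: False}
  {c: False, p: False}
  {c: True, p: True}


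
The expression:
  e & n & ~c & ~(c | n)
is never true.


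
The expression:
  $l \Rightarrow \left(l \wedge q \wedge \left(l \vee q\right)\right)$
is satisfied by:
  {q: True, l: False}
  {l: False, q: False}
  {l: True, q: True}


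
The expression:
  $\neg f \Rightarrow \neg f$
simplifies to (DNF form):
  $\text{True}$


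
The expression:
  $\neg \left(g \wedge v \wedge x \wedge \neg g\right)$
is always true.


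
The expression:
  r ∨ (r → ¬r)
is always true.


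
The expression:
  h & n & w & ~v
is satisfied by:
  {h: True, w: True, n: True, v: False}


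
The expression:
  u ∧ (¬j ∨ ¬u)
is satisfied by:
  {u: True, j: False}


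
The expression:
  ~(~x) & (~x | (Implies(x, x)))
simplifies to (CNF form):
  x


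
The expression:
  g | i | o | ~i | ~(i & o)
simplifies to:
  True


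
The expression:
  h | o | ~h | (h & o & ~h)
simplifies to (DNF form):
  True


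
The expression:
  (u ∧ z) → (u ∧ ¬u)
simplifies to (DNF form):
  ¬u ∨ ¬z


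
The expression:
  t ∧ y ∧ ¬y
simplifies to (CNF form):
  False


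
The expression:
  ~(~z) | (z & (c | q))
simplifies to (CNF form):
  z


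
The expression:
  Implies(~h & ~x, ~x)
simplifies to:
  True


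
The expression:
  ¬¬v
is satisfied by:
  {v: True}


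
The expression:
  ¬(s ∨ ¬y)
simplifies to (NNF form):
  y ∧ ¬s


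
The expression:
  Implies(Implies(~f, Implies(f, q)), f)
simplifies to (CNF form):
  f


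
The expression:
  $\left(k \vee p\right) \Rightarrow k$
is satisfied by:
  {k: True, p: False}
  {p: False, k: False}
  {p: True, k: True}


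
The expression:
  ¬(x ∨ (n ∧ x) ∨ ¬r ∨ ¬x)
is never true.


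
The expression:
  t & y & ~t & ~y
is never true.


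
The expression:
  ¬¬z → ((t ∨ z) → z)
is always true.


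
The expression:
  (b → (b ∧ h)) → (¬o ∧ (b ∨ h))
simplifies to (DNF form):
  (b ∧ ¬h) ∨ (h ∧ ¬o)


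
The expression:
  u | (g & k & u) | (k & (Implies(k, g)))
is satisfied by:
  {k: True, u: True, g: True}
  {k: True, u: True, g: False}
  {u: True, g: True, k: False}
  {u: True, g: False, k: False}
  {k: True, g: True, u: False}


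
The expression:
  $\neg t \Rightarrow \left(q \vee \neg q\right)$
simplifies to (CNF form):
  $\text{True}$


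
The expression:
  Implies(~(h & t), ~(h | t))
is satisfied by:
  {h: False, t: False}
  {t: True, h: True}


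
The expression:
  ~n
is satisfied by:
  {n: False}


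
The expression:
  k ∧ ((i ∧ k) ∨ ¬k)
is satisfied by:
  {i: True, k: True}


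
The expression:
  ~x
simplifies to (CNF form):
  ~x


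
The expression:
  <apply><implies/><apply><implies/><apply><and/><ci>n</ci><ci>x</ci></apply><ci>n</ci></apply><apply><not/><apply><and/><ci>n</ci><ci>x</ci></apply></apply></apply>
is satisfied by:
  {x: False, n: False}
  {n: True, x: False}
  {x: True, n: False}


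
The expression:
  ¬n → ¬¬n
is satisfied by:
  {n: True}


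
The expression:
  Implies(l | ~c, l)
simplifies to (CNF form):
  c | l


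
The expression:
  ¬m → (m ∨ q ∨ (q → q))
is always true.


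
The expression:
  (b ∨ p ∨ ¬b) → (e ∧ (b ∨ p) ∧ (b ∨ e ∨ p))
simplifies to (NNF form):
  e ∧ (b ∨ p)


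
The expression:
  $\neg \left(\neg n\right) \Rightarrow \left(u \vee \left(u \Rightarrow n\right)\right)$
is always true.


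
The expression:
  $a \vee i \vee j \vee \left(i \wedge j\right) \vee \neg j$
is always true.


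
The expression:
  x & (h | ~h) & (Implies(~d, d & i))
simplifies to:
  d & x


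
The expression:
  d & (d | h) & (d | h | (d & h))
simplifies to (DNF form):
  d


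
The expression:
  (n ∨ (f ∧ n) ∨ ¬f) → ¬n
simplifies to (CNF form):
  ¬n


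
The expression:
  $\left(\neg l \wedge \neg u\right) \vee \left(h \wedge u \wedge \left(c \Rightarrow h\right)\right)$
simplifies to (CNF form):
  $\left(h \vee \neg l\right) \wedge \left(h \vee \neg u\right) \wedge \left(u \vee \neg l\right) \wedge \left(u \vee \neg u\right)$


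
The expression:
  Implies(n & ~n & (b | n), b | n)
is always true.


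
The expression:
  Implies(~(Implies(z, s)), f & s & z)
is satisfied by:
  {s: True, z: False}
  {z: False, s: False}
  {z: True, s: True}


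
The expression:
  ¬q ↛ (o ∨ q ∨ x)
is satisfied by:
  {q: False, o: False, x: False}


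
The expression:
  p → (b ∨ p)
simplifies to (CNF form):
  True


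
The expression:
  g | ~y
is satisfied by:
  {g: True, y: False}
  {y: False, g: False}
  {y: True, g: True}


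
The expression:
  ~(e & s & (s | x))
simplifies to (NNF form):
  ~e | ~s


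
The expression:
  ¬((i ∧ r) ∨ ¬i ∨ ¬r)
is never true.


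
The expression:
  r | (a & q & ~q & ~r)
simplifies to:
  r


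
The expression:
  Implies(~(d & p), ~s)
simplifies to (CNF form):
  (d | ~s) & (p | ~s)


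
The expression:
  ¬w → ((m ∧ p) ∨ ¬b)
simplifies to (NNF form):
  w ∨ (m ∧ p) ∨ ¬b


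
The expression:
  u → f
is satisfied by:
  {f: True, u: False}
  {u: False, f: False}
  {u: True, f: True}


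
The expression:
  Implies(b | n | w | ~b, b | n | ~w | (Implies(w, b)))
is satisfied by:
  {n: True, b: True, w: False}
  {n: True, w: False, b: False}
  {b: True, w: False, n: False}
  {b: False, w: False, n: False}
  {n: True, b: True, w: True}
  {n: True, w: True, b: False}
  {b: True, w: True, n: False}


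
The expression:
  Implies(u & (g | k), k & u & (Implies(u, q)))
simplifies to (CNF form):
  (k | ~g | ~u) & (k | ~k | ~u) & (q | ~g | ~u) & (q | ~k | ~u)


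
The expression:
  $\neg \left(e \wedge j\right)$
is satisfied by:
  {e: False, j: False}
  {j: True, e: False}
  {e: True, j: False}


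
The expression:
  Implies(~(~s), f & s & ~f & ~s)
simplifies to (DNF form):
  ~s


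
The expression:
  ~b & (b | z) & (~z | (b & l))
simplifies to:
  False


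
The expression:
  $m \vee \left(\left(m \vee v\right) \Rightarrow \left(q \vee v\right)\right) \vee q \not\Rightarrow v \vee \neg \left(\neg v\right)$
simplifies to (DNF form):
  $\text{True}$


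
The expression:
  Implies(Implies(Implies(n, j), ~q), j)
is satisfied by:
  {q: True, j: True, n: False}
  {j: True, n: False, q: False}
  {q: True, j: True, n: True}
  {j: True, n: True, q: False}
  {q: True, n: False, j: False}


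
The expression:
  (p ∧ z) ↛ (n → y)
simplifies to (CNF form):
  n ∧ p ∧ z ∧ ¬y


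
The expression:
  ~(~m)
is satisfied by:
  {m: True}


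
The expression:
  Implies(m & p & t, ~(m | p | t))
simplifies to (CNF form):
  ~m | ~p | ~t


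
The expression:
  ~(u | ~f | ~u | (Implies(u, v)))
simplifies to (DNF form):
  False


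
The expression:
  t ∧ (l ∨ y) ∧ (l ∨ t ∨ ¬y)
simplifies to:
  t ∧ (l ∨ y)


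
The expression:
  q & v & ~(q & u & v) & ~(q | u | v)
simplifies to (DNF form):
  False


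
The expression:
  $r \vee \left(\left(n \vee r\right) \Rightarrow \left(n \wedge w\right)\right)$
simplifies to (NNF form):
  $r \vee w \vee \neg n$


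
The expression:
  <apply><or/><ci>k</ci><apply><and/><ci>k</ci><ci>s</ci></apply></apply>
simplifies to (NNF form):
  <ci>k</ci>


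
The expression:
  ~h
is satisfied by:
  {h: False}


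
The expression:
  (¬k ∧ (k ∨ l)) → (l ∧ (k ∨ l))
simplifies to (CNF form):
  True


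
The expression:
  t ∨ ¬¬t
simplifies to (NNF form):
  t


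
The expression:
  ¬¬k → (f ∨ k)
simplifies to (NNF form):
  True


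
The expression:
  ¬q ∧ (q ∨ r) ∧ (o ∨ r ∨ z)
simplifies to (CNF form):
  r ∧ ¬q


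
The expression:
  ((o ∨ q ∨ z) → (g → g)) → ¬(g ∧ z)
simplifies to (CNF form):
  ¬g ∨ ¬z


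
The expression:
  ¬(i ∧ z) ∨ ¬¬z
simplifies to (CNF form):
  True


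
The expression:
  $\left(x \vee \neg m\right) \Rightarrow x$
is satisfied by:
  {x: True, m: True}
  {x: True, m: False}
  {m: True, x: False}


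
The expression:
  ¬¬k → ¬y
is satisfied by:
  {k: False, y: False}
  {y: True, k: False}
  {k: True, y: False}


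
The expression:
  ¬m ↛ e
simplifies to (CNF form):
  e ∨ ¬m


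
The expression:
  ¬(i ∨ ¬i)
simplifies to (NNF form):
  False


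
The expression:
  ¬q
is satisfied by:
  {q: False}


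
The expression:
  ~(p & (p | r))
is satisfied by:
  {p: False}


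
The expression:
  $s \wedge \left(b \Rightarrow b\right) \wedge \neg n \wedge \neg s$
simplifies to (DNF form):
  $\text{False}$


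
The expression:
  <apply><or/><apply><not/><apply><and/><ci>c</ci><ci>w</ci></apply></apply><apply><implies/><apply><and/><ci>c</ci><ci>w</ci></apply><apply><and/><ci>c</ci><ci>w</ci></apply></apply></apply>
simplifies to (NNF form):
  <true/>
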